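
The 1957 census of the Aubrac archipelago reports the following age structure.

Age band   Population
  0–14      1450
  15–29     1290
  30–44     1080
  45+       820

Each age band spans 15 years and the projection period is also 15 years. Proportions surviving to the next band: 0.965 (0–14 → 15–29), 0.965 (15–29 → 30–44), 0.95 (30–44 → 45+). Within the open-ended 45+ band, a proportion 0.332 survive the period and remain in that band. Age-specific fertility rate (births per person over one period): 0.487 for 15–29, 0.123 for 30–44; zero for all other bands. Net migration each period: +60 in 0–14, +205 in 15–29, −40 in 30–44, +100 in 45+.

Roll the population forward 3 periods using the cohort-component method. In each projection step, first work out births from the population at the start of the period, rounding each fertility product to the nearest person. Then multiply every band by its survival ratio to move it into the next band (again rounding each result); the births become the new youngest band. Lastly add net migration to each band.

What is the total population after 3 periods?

4912

(Groups numbered youngest = 1 to oldest = 4.)
— Period 1 —
Births: 1290 * 0.487 = 628 ; 1080 * 0.123 = 133 → 761
Group 2: 1450 * 0.965 = 1399
Group 3: 1290 * 0.965 = 1245
Group 4: 1080 * 0.95 + 820 * 0.332 = 1026 + 272 = 1298
Net migration: Group 1 + 60 → 821; Group 2 + 205 → 1604; Group 3 − 40 → 1205; Group 4 + 100 → 1398
End of period: [821, 1604, 1205, 1398]
— Period 2 —
Births: 1604 * 0.487 = 781 ; 1205 * 0.123 = 148 → 929
Group 2: 821 * 0.965 = 792
Group 3: 1604 * 0.965 = 1548
Group 4: 1205 * 0.95 + 1398 * 0.332 = 1145 + 464 = 1609
Net migration: Group 1 + 60 → 989; Group 2 + 205 → 997; Group 3 − 40 → 1508; Group 4 + 100 → 1709
End of period: [989, 997, 1508, 1709]
— Period 3 —
Births: 997 * 0.487 = 486 ; 1508 * 0.123 = 185 → 671
Group 2: 989 * 0.965 = 954
Group 3: 997 * 0.965 = 962
Group 4: 1508 * 0.95 + 1709 * 0.332 = 1433 + 567 = 2000
Net migration: Group 1 + 60 → 731; Group 2 + 205 → 1159; Group 3 − 40 → 922; Group 4 + 100 → 2100
End of period: [731, 1159, 922, 2100]
Total after period 3: 731 + 1159 + 922 + 2100 = 4912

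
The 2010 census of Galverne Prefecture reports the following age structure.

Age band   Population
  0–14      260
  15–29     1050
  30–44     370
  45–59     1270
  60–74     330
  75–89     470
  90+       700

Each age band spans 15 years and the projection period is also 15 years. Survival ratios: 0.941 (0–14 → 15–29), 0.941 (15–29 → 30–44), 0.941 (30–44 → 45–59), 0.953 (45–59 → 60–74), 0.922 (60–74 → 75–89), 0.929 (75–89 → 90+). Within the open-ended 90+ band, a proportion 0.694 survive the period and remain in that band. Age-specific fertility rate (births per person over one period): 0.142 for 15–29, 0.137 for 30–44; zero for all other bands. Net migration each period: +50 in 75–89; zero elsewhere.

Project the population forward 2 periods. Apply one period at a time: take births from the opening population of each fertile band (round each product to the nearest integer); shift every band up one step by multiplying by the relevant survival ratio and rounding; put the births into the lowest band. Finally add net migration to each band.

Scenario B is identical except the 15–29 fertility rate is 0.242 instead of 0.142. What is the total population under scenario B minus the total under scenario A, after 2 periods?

123

Let group 1 be 0–14 through group 7 = 90+.
Period 1.
Births: 1050 * 0.142 = 149  |  370 * 0.137 = 51 → 200
Group 2: 260 * 0.941 = 245
Group 3: 1050 * 0.941 = 988
Group 4: 370 * 0.941 = 348
Group 5: 1270 * 0.953 = 1210
Group 6: 330 * 0.922 = 304
Group 7: 470 * 0.929 + 700 * 0.694 = 437 + 486 = 923
Net migration: Group 6 + 50 → 354
Giving 200 / 245 / 988 / 348 / 1210 / 354 / 923.
Period 2.
Births: 245 * 0.142 = 35  |  988 * 0.137 = 135 → 170
Group 2: 200 * 0.941 = 188
Group 3: 245 * 0.941 = 231
Group 4: 988 * 0.941 = 930
Group 5: 348 * 0.953 = 332
Group 6: 1210 * 0.922 = 1116
Group 7: 354 * 0.929 + 923 * 0.694 = 329 + 641 = 970
Net migration: Group 6 + 50 → 1166
Giving 170 / 188 / 231 / 930 / 332 / 1166 / 970.
Scenario A total after 2 periods: 3987
Scenario B projection —
Period 1.
Births: 1050 * 0.242 = 254  |  370 * 0.137 = 51 → 305
Group 2: 260 * 0.941 = 245
Group 3: 1050 * 0.941 = 988
Group 4: 370 * 0.941 = 348
Group 5: 1270 * 0.953 = 1210
Group 6: 330 * 0.922 = 304
Group 7: 470 * 0.929 + 700 * 0.694 = 437 + 486 = 923
Net migration: Group 6 + 50 → 354
Giving 305 / 245 / 988 / 348 / 1210 / 354 / 923.
Period 2.
Births: 245 * 0.242 = 59  |  988 * 0.137 = 135 → 194
Group 2: 305 * 0.941 = 287
Group 3: 245 * 0.941 = 231
Group 4: 988 * 0.941 = 930
Group 5: 348 * 0.953 = 332
Group 6: 1210 * 0.922 = 1116
Group 7: 354 * 0.929 + 923 * 0.694 = 329 + 641 = 970
Net migration: Group 6 + 50 → 1166
Giving 194 / 287 / 231 / 930 / 332 / 1166 / 970.
Scenario B total after 2 periods: 4110
Difference B − A = 4110 − 3987 = 123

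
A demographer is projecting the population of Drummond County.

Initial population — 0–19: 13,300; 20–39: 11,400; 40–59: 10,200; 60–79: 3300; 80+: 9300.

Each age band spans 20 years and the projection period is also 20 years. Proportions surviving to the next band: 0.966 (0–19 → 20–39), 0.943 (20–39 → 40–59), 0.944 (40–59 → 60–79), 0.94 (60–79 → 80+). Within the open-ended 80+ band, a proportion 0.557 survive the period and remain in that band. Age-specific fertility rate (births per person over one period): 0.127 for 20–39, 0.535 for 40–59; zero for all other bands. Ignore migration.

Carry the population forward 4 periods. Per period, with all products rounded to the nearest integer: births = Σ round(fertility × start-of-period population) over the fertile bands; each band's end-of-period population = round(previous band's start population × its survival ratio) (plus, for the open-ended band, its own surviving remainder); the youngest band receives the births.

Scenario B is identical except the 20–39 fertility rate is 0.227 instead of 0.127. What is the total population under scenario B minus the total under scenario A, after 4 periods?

4585

Period 1:
Births: 11400 × 0.127 = 1448 ; 10200 × 0.535 = 5457 ⇒ total 6905
20–39: 13300 × 0.966 = 12848
40–59: 11400 × 0.943 = 10750
60–79: 10200 × 0.944 = 9629
80+: 3300 × 0.94 + 9300 × 0.557 = 3102 + 5180 = 8282
→ [6905, 12848, 10750, 9629, 8282]
Period 2:
Births: 12848 × 0.127 = 1632 ; 10750 × 0.535 = 5751 ⇒ total 7383
20–39: 6905 × 0.966 = 6670
40–59: 12848 × 0.943 = 12116
60–79: 10750 × 0.944 = 10148
80+: 9629 × 0.94 + 8282 × 0.557 = 9051 + 4613 = 13664
→ [7383, 6670, 12116, 10148, 13664]
Period 3:
Births: 6670 × 0.127 = 847 ; 12116 × 0.535 = 6482 ⇒ total 7329
20–39: 7383 × 0.966 = 7132
40–59: 6670 × 0.943 = 6290
60–79: 12116 × 0.944 = 11438
80+: 10148 × 0.94 + 13664 × 0.557 = 9539 + 7611 = 17150
→ [7329, 7132, 6290, 11438, 17150]
Period 4:
Births: 7132 × 0.127 = 906 ; 6290 × 0.535 = 3365 ⇒ total 4271
20–39: 7329 × 0.966 = 7080
40–59: 7132 × 0.943 = 6725
60–79: 6290 × 0.944 = 5938
80+: 11438 × 0.94 + 17150 × 0.557 = 10752 + 9553 = 20305
→ [4271, 7080, 6725, 5938, 20305]
Scenario A total after 4 periods: 44319
Scenario B projection —
Period 1:
Births: 11400 × 0.227 = 2588 ; 10200 × 0.535 = 5457 ⇒ total 8045
20–39: 13300 × 0.966 = 12848
40–59: 11400 × 0.943 = 10750
60–79: 10200 × 0.944 = 9629
80+: 3300 × 0.94 + 9300 × 0.557 = 3102 + 5180 = 8282
→ [8045, 12848, 10750, 9629, 8282]
Period 2:
Births: 12848 × 0.227 = 2916 ; 10750 × 0.535 = 5751 ⇒ total 8667
20–39: 8045 × 0.966 = 7771
40–59: 12848 × 0.943 = 12116
60–79: 10750 × 0.944 = 10148
80+: 9629 × 0.94 + 8282 × 0.557 = 9051 + 4613 = 13664
→ [8667, 7771, 12116, 10148, 13664]
Period 3:
Births: 7771 × 0.227 = 1764 ; 12116 × 0.535 = 6482 ⇒ total 8246
20–39: 8667 × 0.966 = 8372
40–59: 7771 × 0.943 = 7328
60–79: 12116 × 0.944 = 11438
80+: 10148 × 0.94 + 13664 × 0.557 = 9539 + 7611 = 17150
→ [8246, 8372, 7328, 11438, 17150]
Period 4:
Births: 8372 × 0.227 = 1900 ; 7328 × 0.535 = 3920 ⇒ total 5820
20–39: 8246 × 0.966 = 7966
40–59: 8372 × 0.943 = 7895
60–79: 7328 × 0.944 = 6918
80+: 11438 × 0.94 + 17150 × 0.557 = 10752 + 9553 = 20305
→ [5820, 7966, 7895, 6918, 20305]
Scenario B total after 4 periods: 48904
Difference B − A = 48904 − 44319 = 4585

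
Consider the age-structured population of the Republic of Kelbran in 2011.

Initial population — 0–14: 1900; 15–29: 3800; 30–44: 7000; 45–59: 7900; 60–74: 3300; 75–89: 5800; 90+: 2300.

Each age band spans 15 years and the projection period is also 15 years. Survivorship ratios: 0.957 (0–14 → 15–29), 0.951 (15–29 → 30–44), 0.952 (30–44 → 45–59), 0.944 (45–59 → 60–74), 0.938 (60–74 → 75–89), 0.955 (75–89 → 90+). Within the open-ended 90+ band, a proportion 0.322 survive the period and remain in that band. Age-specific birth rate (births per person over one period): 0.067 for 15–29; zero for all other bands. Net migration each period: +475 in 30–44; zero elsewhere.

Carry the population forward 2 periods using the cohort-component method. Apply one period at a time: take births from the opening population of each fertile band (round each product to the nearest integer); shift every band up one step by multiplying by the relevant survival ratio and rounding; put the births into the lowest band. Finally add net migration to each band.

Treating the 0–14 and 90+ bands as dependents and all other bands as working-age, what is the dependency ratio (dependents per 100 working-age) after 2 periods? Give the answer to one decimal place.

(Bands numbered youngest = 1 to oldest = 7.)
Period 1.
Births: 3800 × 0.067 = 255
Band 2: 1900 × 0.957 = 1818
Band 3: 3800 × 0.951 = 3614
Band 4: 7000 × 0.952 = 6664
Band 5: 7900 × 0.944 = 7458
Band 6: 3300 × 0.938 = 3095
Band 7: 5800 × 0.955 + 2300 × 0.322 = 5539 + 741 = 6280
Net migration: Band 3 + 475 → 4089
Population now: 0–14=255, 15–29=1818, 30–44=4089, 45–59=6664, 60–74=7458, 75–89=3095, 90+=6280
Period 2.
Births: 1818 × 0.067 = 122
Band 2: 255 × 0.957 = 244
Band 3: 1818 × 0.951 = 1729
Band 4: 4089 × 0.952 = 3893
Band 5: 6664 × 0.944 = 6291
Band 6: 7458 × 0.938 = 6996
Band 7: 3095 × 0.955 + 6280 × 0.322 = 2956 + 2022 = 4978
Net migration: Band 3 + 475 → 2204
Population now: 0–14=122, 15–29=244, 30–44=2204, 45–59=3893, 60–74=6291, 75–89=6996, 90+=4978
Dependents (band 0–14 + band 90+) = 122 + 4978 = 5100; working-age = 19628; ratio = 5100/19628 × 100 = 26.0

26.0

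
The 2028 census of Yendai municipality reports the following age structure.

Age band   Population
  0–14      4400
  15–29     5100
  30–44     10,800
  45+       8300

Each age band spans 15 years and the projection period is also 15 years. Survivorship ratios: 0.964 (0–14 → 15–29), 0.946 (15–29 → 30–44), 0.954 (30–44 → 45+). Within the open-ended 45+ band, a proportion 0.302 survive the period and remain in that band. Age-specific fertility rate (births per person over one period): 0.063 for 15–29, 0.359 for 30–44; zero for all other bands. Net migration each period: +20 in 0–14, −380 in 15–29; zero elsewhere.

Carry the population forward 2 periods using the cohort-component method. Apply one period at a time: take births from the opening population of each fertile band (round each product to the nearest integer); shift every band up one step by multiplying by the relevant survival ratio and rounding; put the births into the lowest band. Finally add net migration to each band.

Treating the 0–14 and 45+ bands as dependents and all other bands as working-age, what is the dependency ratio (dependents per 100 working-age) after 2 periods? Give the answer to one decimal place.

(Bands numbered youngest = 1 to oldest = 4.)
Period 1.
Births: 5100 × 0.063 = 321  |  10800 × 0.359 = 3877 → total 4198
Band 2: 4400 × 0.964 = 4242
Band 3: 5100 × 0.946 = 4825
Band 4: 10800 × 0.954 + 8300 × 0.302 = 10303 + 2507 = 12810
Net migration: Band 1 + 20 → 4218; Band 2 − 380 → 3862
Giving 4218 / 3862 / 4825 / 12810.
Period 2.
Births: 3862 × 0.063 = 243  |  4825 × 0.359 = 1732 → total 1975
Band 2: 4218 × 0.964 = 4066
Band 3: 3862 × 0.946 = 3653
Band 4: 4825 × 0.954 + 12810 × 0.302 = 4603 + 3869 = 8472
Net migration: Band 1 + 20 → 1995; Band 2 − 380 → 3686
Giving 1995 / 3686 / 3653 / 8472.
Dependents (band 0–14 + band 45+) = 1995 + 8472 = 10467; working-age = 7339; ratio = 10467/7339 × 100 = 142.6

142.6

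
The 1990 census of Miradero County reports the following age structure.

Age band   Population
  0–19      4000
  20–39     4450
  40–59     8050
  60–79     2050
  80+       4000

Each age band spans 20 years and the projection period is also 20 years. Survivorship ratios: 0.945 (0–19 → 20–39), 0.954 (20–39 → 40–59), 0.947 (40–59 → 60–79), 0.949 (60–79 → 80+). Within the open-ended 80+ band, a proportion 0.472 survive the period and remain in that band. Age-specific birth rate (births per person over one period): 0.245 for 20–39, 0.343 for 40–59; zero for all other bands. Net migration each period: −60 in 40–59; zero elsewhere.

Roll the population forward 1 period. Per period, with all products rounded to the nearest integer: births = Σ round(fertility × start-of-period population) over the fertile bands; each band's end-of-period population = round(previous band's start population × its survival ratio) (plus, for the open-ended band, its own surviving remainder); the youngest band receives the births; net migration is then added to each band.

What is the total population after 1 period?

23272

Numbering the bands 1..5 from youngest to oldest:
After projecting period 1:
Births: 4450 * 0.245 = 1090, 8050 * 0.343 = 2761 → total 3851
Band 2: 4000 * 0.945 = 3780
Band 3: 4450 * 0.954 = 4245
Band 4: 8050 * 0.947 = 7623
Band 5: 2050 * 0.949 + 4000 * 0.472 = 1945 + 1888 = 3833
Net migration: Band 3 − 60 → 4185
→ [3851, 3780, 4185, 7623, 3833]
Total after period 1: 3851 + 3780 + 4185 + 7623 + 3833 = 23272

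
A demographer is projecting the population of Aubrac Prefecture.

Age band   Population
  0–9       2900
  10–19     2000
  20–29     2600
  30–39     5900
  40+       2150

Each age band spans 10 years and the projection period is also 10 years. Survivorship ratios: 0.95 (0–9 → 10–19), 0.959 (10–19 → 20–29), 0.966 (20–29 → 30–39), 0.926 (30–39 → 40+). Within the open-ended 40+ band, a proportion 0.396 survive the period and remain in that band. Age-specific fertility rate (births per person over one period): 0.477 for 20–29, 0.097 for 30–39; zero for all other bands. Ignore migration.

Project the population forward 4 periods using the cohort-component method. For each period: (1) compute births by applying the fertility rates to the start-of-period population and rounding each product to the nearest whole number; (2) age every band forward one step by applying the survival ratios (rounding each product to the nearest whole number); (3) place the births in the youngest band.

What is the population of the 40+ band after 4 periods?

3799

Period 1.
Births: 2600 × 0.477 = 1240 ; 5900 × 0.097 = 572 ⇒ total 1812
10–19: 2900 × 0.95 = 2755
20–29: 2000 × 0.959 = 1918
30–39: 2600 × 0.966 = 2512
40+: 5900 × 0.926 + 2150 × 0.396 = 5463 + 851 = 6314
Giving 1812 / 2755 / 1918 / 2512 / 6314.
Period 2.
Births: 1918 × 0.477 = 915 ; 2512 × 0.097 = 244 ⇒ total 1159
10–19: 1812 × 0.95 = 1721
20–29: 2755 × 0.959 = 2642
30–39: 1918 × 0.966 = 1853
40+: 2512 × 0.926 + 6314 × 0.396 = 2326 + 2500 = 4826
Giving 1159 / 1721 / 2642 / 1853 / 4826.
Period 3.
Births: 2642 × 0.477 = 1260 ; 1853 × 0.097 = 180 ⇒ total 1440
10–19: 1159 × 0.95 = 1101
20–29: 1721 × 0.959 = 1650
30–39: 2642 × 0.966 = 2552
40+: 1853 × 0.926 + 4826 × 0.396 = 1716 + 1911 = 3627
Giving 1440 / 1101 / 1650 / 2552 / 3627.
Period 4.
Births: 1650 × 0.477 = 787 ; 2552 × 0.097 = 248 ⇒ total 1035
10–19: 1440 × 0.95 = 1368
20–29: 1101 × 0.959 = 1056
30–39: 1650 × 0.966 = 1594
40+: 2552 × 0.926 + 3627 × 0.396 = 2363 + 1436 = 3799
Giving 1035 / 1368 / 1056 / 1594 / 3799.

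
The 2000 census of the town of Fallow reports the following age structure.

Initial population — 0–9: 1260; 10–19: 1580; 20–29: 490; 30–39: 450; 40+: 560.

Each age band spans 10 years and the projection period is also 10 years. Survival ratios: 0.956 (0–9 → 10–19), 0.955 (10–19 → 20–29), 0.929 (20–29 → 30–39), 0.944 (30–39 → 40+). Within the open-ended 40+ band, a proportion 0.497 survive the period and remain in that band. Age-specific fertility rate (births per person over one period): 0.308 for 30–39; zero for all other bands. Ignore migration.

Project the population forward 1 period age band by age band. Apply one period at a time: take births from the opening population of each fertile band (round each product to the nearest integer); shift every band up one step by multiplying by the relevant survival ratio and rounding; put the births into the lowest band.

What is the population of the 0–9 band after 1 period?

139

After projecting period 1:
Births: 450 × 0.308 = 139
10–19: 1260 × 0.956 = 1205
20–29: 1580 × 0.955 = 1509
30–39: 490 × 0.929 = 455
40+: 450 × 0.944 + 560 × 0.497 = 425 + 278 = 703
Population now: 0–9=139, 10–19=1205, 20–29=1509, 30–39=455, 40+=703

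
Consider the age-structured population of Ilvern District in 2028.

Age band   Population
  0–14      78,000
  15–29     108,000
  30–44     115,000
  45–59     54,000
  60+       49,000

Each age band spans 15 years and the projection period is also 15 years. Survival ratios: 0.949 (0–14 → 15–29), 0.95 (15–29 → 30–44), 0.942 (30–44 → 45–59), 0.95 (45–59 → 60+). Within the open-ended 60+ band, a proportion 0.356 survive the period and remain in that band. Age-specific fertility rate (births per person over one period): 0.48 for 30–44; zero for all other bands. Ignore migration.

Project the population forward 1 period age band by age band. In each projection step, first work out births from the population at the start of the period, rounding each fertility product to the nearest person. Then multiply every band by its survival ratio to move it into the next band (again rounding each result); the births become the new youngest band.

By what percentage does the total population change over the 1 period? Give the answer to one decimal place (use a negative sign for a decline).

Let group 1 be 0–14 through group 5 = 60+.
After projecting period 1:
Births: 115000 × 0.48 = 55200
Group 2: 78000 × 0.949 = 74022
Group 3: 108000 × 0.95 = 102600
Group 4: 115000 × 0.942 = 108330
Group 5: 54000 × 0.95 + 49000 × 0.356 = 51300 + 17444 = 68744
Giving 55200 / 74022 / 102600 / 108330 / 68744.
Total: 404000 → 408896; change = 4896; percentage change = 1.2%

1.2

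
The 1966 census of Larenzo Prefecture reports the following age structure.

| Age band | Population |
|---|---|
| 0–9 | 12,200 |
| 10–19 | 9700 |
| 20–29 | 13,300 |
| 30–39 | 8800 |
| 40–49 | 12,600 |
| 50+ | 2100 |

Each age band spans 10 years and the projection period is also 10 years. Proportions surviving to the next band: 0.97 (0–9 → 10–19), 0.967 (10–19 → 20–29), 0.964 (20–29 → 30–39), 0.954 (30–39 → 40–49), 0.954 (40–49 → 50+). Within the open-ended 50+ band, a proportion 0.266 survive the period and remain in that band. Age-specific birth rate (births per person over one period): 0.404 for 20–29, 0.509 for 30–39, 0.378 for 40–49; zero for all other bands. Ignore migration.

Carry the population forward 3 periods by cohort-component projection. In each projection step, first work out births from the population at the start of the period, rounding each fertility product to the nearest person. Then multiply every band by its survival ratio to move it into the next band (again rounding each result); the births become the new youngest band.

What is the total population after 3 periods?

(Groups numbered youngest = 1 to oldest = 6.)
[period 1]
Births: 13300 × 0.404 = 5373, 8800 × 0.509 = 4479, 12600 × 0.378 = 4763 — total 14615
Group 2: 12200 × 0.97 = 11834
Group 3: 9700 × 0.967 = 9380
Group 4: 13300 × 0.964 = 12821
Group 5: 8800 × 0.954 = 8395
Group 6: 12600 × 0.954 + 2100 × 0.266 = 12020 + 559 = 12579
End of period: [14615, 11834, 9380, 12821, 8395, 12579]
[period 2]
Births: 9380 × 0.404 = 3790, 12821 × 0.509 = 6526, 8395 × 0.378 = 3173 — total 13489
Group 2: 14615 × 0.97 = 14177
Group 3: 11834 × 0.967 = 11443
Group 4: 9380 × 0.964 = 9042
Group 5: 12821 × 0.954 = 12231
Group 6: 8395 × 0.954 + 12579 × 0.266 = 8009 + 3346 = 11355
End of period: [13489, 14177, 11443, 9042, 12231, 11355]
[period 3]
Births: 11443 × 0.404 = 4623, 9042 × 0.509 = 4602, 12231 × 0.378 = 4623 — total 13848
Group 2: 13489 × 0.97 = 13084
Group 3: 14177 × 0.967 = 13709
Group 4: 11443 × 0.964 = 11031
Group 5: 9042 × 0.954 = 8626
Group 6: 12231 × 0.954 + 11355 × 0.266 = 11668 + 3020 = 14688
End of period: [13848, 13084, 13709, 11031, 8626, 14688]
Total after period 3: 13848 + 13084 + 13709 + 11031 + 8626 + 14688 = 74986

74986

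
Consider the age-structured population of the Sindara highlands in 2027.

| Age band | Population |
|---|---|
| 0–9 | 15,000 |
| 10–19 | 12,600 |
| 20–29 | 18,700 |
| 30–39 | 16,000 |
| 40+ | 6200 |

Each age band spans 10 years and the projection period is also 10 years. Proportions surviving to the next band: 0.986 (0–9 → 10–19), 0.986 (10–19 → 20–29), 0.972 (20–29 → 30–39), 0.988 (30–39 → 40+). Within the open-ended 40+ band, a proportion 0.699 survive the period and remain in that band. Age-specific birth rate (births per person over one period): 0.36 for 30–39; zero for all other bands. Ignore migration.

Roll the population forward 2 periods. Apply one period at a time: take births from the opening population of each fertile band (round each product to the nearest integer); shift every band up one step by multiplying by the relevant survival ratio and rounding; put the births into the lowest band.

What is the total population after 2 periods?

Period 1.
Births: 16000 * 0.36 = 5760
10–19: 15000 * 0.986 = 14790
20–29: 12600 * 0.986 = 12424
30–39: 18700 * 0.972 = 18176
40+: 16000 * 0.988 + 6200 * 0.699 = 15808 + 4334 = 20142
Population now: 0–9=5760, 10–19=14790, 20–29=12424, 30–39=18176, 40+=20142
Period 2.
Births: 18176 * 0.36 = 6543
10–19: 5760 * 0.986 = 5679
20–29: 14790 * 0.986 = 14583
30–39: 12424 * 0.972 = 12076
40+: 18176 * 0.988 + 20142 * 0.699 = 17958 + 14079 = 32037
Population now: 0–9=6543, 10–19=5679, 20–29=14583, 30–39=12076, 40+=32037
Total after period 2: 6543 + 5679 + 14583 + 12076 + 32037 = 70918

70918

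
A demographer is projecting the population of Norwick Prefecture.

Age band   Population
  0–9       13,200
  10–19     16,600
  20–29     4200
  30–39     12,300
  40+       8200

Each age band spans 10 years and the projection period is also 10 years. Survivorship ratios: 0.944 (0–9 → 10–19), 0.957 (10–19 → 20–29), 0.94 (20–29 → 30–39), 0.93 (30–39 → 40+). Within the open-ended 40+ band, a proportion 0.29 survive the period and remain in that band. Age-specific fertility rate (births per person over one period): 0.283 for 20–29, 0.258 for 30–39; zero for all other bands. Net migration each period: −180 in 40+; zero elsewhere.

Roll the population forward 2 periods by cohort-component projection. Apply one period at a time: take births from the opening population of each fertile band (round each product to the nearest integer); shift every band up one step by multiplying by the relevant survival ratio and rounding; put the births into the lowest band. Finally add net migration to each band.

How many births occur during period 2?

Call the groups 1 to 5, youngest first.
Period 1:
Births: 4200 * 0.283 = 1189 ; 12300 * 0.258 = 3173 ⇒ total 4362
Group 2: 13200 * 0.944 = 12461
Group 3: 16600 * 0.957 = 15886
Group 4: 4200 * 0.94 = 3948
Group 5: 12300 * 0.93 + 8200 * 0.29 = 11439 + 2378 = 13817
Net migration: Group 5 − 180 → 13637
→ [4362, 12461, 15886, 3948, 13637]
Period 2:
Births: 15886 * 0.283 = 4496 ; 3948 * 0.258 = 1019 ⇒ total 5515
Group 2: 4362 * 0.944 = 4118
Group 3: 12461 * 0.957 = 11925
Group 4: 15886 * 0.94 = 14933
Group 5: 3948 * 0.93 + 13637 * 0.29 = 3672 + 3955 = 7627
Net migration: Group 5 − 180 → 7447
→ [5515, 4118, 11925, 14933, 7447]

5515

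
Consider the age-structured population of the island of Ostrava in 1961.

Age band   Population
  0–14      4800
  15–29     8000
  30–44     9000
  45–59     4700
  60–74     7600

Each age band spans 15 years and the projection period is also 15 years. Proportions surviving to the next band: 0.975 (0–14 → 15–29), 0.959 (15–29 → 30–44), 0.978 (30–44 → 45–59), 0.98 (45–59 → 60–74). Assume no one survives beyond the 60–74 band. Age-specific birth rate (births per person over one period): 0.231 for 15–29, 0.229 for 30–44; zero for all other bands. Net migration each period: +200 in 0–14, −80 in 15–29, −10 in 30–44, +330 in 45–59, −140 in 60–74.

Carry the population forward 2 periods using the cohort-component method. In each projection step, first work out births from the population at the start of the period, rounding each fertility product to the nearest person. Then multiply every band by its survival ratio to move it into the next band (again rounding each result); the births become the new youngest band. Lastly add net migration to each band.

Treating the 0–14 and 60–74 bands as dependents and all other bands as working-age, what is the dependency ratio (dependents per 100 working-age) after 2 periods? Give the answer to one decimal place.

73.2

(Groups numbered youngest = 1 to oldest = 5.)
After projecting period 1:
Births: 8000 * 0.231 = 1848, 9000 * 0.229 = 2061 ⇒ total 3909
Group 2: 4800 * 0.975 = 4680
Group 3: 8000 * 0.959 = 7672
Group 4: 9000 * 0.978 = 8802
Group 5: 4700 * 0.98 = 4606
Net migration: Group 1 + 200 → 4109; Group 2 − 80 → 4600; Group 3 − 10 → 7662; Group 4 + 330 → 9132; Group 5 − 140 → 4466
End of period: [4109, 4600, 7662, 9132, 4466]
After projecting period 2:
Births: 4600 * 0.231 = 1063, 7662 * 0.229 = 1755 ⇒ total 2818
Group 2: 4109 * 0.975 = 4006
Group 3: 4600 * 0.959 = 4411
Group 4: 7662 * 0.978 = 7493
Group 5: 9132 * 0.98 = 8949
Net migration: Group 1 + 200 → 3018; Group 2 − 80 → 3926; Group 3 − 10 → 4401; Group 4 + 330 → 7823; Group 5 − 140 → 8809
End of period: [3018, 3926, 4401, 7823, 8809]
Dependents (band 0–14 + band 60–74) = 3018 + 8809 = 11827; working-age = 16150; ratio = 11827/16150 × 100 = 73.2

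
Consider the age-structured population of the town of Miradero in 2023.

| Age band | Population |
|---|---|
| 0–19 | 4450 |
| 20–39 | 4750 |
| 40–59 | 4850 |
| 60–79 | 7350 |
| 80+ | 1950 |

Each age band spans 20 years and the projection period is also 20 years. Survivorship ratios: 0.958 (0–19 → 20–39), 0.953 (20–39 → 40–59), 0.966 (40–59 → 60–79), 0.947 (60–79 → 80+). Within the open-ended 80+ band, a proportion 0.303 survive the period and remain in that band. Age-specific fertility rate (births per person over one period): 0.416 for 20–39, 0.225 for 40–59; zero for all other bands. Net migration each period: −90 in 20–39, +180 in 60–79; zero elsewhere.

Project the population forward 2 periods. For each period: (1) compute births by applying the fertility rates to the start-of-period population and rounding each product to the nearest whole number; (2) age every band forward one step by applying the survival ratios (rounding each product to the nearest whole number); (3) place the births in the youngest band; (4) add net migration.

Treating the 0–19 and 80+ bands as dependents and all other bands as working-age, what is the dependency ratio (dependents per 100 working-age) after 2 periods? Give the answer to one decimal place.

Period 1.
Births: 4750 × 0.416 = 1976 ; 4850 × 0.225 = 1091 → total 3067
20–39: 4450 × 0.958 = 4263
40–59: 4750 × 0.953 = 4527
60–79: 4850 × 0.966 = 4685
80+: 7350 × 0.947 + 1950 × 0.303 = 6960 + 591 = 7551
Net migration: 20–39 − 90 → 4173; 60–79 + 180 → 4865
End of period: [3067, 4173, 4527, 4865, 7551]
Period 2.
Births: 4173 × 0.416 = 1736 ; 4527 × 0.225 = 1019 → total 2755
20–39: 3067 × 0.958 = 2938
40–59: 4173 × 0.953 = 3977
60–79: 4527 × 0.966 = 4373
80+: 4865 × 0.947 + 7551 × 0.303 = 4607 + 2288 = 6895
Net migration: 20–39 − 90 → 2848; 60–79 + 180 → 4553
End of period: [2755, 2848, 3977, 4553, 6895]
Dependents (band 0–19 + band 80+) = 2755 + 6895 = 9650; working-age = 11378; ratio = 9650/11378 × 100 = 84.8

84.8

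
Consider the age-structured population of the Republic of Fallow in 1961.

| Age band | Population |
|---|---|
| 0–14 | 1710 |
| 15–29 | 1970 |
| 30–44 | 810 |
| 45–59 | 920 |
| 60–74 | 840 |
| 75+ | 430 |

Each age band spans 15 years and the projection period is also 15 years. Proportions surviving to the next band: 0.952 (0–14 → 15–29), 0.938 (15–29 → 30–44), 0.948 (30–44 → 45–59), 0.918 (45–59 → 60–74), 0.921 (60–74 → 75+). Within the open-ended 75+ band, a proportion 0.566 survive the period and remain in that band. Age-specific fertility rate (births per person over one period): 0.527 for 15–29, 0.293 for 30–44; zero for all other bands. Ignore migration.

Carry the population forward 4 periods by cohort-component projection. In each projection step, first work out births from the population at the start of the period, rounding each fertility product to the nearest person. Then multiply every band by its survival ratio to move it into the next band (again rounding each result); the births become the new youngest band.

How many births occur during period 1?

Let group 1 be 0–14 through group 6 = 75+.
Period 1:
Births: 1970 × 0.527 = 1038  |  810 × 0.293 = 237 → total 1275
Group 2: 1710 × 0.952 = 1628
Group 3: 1970 × 0.938 = 1848
Group 4: 810 × 0.948 = 768
Group 5: 920 × 0.918 = 845
Group 6: 840 × 0.921 + 430 × 0.566 = 774 + 243 = 1017
Giving 1275 / 1628 / 1848 / 768 / 845 / 1017.

1275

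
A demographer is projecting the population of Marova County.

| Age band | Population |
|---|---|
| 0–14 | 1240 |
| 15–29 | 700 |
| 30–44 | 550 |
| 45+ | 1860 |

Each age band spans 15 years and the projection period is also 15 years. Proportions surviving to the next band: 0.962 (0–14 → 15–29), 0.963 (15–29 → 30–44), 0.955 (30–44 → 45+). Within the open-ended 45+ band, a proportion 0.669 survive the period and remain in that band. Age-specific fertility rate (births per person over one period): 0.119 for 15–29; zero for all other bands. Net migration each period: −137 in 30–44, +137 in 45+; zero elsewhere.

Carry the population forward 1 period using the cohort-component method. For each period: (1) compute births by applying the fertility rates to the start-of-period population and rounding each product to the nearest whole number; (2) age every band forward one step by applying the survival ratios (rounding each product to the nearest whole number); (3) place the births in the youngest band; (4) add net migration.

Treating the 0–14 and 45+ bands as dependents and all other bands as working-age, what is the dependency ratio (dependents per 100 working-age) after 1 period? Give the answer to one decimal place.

Call the bands 1 to 4, youngest first.
Period 1.
Births: 700 × 0.119 = 83
Band 2: 1240 × 0.962 = 1193
Band 3: 700 × 0.963 = 674
Band 4: 550 × 0.955 + 1860 × 0.669 = 525 + 1244 = 1769
Net migration: Band 3 − 137 → 537; Band 4 + 137 → 1906
End of period: [83, 1193, 537, 1906]
Dependents (band 0–14 + band 45+) = 83 + 1906 = 1989; working-age = 1730; ratio = 1989/1730 × 100 = 115.0

115.0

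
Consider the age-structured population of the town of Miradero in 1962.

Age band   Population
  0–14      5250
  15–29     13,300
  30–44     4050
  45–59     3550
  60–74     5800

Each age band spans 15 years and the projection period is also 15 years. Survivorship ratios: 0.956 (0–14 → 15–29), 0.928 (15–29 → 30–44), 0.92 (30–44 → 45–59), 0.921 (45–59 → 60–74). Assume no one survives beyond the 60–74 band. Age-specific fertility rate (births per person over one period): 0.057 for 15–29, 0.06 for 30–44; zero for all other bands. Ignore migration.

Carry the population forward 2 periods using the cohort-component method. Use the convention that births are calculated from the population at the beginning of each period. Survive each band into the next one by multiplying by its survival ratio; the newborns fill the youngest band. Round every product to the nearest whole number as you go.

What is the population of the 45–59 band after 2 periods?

11355

[period 1]
Births: 13300 * 0.057 = 758  |  4050 * 0.06 = 243 ⇒ total 1001
15–29: 5250 * 0.956 = 5019
30–44: 13300 * 0.928 = 12342
45–59: 4050 * 0.92 = 3726
60–74: 3550 * 0.921 = 3270
End of period: [1001, 5019, 12342, 3726, 3270]
[period 2]
Births: 5019 * 0.057 = 286  |  12342 * 0.06 = 741 ⇒ total 1027
15–29: 1001 * 0.956 = 957
30–44: 5019 * 0.928 = 4658
45–59: 12342 * 0.92 = 11355
60–74: 3726 * 0.921 = 3432
End of period: [1027, 957, 4658, 11355, 3432]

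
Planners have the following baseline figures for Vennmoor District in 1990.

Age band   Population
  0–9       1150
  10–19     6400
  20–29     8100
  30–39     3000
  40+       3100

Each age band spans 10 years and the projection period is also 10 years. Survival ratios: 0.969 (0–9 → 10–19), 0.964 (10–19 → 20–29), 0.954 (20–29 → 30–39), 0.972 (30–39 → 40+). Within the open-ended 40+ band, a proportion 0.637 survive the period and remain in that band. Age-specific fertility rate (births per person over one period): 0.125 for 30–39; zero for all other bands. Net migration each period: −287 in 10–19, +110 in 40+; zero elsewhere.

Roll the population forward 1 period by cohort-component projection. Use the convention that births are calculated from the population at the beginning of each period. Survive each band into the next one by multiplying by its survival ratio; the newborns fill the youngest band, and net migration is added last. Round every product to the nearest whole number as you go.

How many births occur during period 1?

Let group 1 be 0–9 through group 5 = 40+.
— Period 1 —
Births: 3000 × 0.125 = 375
Group 2: 1150 × 0.969 = 1114
Group 3: 6400 × 0.964 = 6170
Group 4: 8100 × 0.954 = 7727
Group 5: 3000 × 0.972 + 3100 × 0.637 = 2916 + 1975 = 4891
Net migration: Group 2 − 287 → 827; Group 5 + 110 → 5001
Giving 375 / 827 / 6170 / 7727 / 5001.

375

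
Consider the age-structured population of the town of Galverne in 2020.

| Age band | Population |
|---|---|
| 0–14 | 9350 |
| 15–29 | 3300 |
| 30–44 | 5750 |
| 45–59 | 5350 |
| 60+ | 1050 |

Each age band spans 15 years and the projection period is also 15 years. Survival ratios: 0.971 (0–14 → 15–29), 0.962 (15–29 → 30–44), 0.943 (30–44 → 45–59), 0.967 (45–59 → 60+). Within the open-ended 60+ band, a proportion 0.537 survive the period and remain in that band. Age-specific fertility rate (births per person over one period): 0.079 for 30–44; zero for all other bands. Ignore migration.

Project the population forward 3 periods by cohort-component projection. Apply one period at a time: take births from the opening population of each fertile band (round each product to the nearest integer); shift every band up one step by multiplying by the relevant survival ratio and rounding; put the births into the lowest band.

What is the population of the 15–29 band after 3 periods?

Period 1:
Births: 5750 × 0.079 = 454
15–29: 9350 × 0.971 = 9079
30–44: 3300 × 0.962 = 3175
45–59: 5750 × 0.943 = 5422
60+: 5350 × 0.967 + 1050 × 0.537 = 5173 + 564 = 5737
Giving 454 / 9079 / 3175 / 5422 / 5737.
Period 2:
Births: 3175 × 0.079 = 251
15–29: 454 × 0.971 = 441
30–44: 9079 × 0.962 = 8734
45–59: 3175 × 0.943 = 2994
60+: 5422 × 0.967 + 5737 × 0.537 = 5243 + 3081 = 8324
Giving 251 / 441 / 8734 / 2994 / 8324.
Period 3:
Births: 8734 × 0.079 = 690
15–29: 251 × 0.971 = 244
30–44: 441 × 0.962 = 424
45–59: 8734 × 0.943 = 8236
60+: 2994 × 0.967 + 8324 × 0.537 = 2895 + 4470 = 7365
Giving 690 / 244 / 424 / 8236 / 7365.

244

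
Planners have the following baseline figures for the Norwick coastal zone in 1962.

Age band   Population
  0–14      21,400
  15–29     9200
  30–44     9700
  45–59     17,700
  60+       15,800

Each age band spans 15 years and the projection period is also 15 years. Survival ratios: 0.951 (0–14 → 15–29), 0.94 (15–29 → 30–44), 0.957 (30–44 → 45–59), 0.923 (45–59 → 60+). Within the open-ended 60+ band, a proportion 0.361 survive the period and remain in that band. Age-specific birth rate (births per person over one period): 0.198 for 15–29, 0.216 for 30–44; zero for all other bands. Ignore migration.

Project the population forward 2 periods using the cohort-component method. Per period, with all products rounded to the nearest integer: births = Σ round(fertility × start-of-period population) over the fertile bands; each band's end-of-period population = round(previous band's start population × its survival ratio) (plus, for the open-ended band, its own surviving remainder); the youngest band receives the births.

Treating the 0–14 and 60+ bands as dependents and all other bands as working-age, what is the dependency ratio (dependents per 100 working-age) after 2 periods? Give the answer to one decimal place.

Call the bands 1 to 5, youngest first.
[period 1]
Births: 9200 * 0.198 = 1822 ; 9700 * 0.216 = 2095 → 3917
Band 2: 21400 * 0.951 = 20351
Band 3: 9200 * 0.94 = 8648
Band 4: 9700 * 0.957 = 9283
Band 5: 17700 * 0.923 + 15800 * 0.361 = 16337 + 5704 = 22041
Giving 3917 / 20351 / 8648 / 9283 / 22041.
[period 2]
Births: 20351 * 0.198 = 4029 ; 8648 * 0.216 = 1868 → 5897
Band 2: 3917 * 0.951 = 3725
Band 3: 20351 * 0.94 = 19130
Band 4: 8648 * 0.957 = 8276
Band 5: 9283 * 0.923 + 22041 * 0.361 = 8568 + 7957 = 16525
Giving 5897 / 3725 / 19130 / 8276 / 16525.
Dependents (band 0–14 + band 60+) = 5897 + 16525 = 22422; working-age = 31131; ratio = 22422/31131 × 100 = 72.0

72.0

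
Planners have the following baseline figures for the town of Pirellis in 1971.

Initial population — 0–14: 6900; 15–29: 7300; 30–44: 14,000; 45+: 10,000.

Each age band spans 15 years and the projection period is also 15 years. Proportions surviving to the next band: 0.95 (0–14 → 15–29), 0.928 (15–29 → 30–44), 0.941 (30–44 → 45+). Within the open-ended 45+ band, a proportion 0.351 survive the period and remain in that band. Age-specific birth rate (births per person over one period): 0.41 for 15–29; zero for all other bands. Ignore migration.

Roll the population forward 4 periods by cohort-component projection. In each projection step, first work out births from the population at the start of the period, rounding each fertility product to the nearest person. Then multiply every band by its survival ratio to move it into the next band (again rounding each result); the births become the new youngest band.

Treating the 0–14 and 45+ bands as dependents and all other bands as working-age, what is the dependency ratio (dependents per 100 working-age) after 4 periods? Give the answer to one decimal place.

202.6

(Groups numbered youngest = 1 to oldest = 4.)
Period 1:
Births: 7300 × 0.41 = 2993
Group 2: 6900 × 0.95 = 6555
Group 3: 7300 × 0.928 = 6774
Group 4: 14000 × 0.941 + 10000 × 0.351 = 13174 + 3510 = 16684
Population now: 0–14=2993, 15–29=6555, 30–44=6774, 45+=16684
Period 2:
Births: 6555 × 0.41 = 2688
Group 2: 2993 × 0.95 = 2843
Group 3: 6555 × 0.928 = 6083
Group 4: 6774 × 0.941 + 16684 × 0.351 = 6374 + 5856 = 12230
Population now: 0–14=2688, 15–29=2843, 30–44=6083, 45+=12230
Period 3:
Births: 2843 × 0.41 = 1166
Group 2: 2688 × 0.95 = 2554
Group 3: 2843 × 0.928 = 2638
Group 4: 6083 × 0.941 + 12230 × 0.351 = 5724 + 4293 = 10017
Population now: 0–14=1166, 15–29=2554, 30–44=2638, 45+=10017
Period 4:
Births: 2554 × 0.41 = 1047
Group 2: 1166 × 0.95 = 1108
Group 3: 2554 × 0.928 = 2370
Group 4: 2638 × 0.941 + 10017 × 0.351 = 2482 + 3516 = 5998
Population now: 0–14=1047, 15–29=1108, 30–44=2370, 45+=5998
Dependents (band 0–14 + band 45+) = 1047 + 5998 = 7045; working-age = 3478; ratio = 7045/3478 × 100 = 202.6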